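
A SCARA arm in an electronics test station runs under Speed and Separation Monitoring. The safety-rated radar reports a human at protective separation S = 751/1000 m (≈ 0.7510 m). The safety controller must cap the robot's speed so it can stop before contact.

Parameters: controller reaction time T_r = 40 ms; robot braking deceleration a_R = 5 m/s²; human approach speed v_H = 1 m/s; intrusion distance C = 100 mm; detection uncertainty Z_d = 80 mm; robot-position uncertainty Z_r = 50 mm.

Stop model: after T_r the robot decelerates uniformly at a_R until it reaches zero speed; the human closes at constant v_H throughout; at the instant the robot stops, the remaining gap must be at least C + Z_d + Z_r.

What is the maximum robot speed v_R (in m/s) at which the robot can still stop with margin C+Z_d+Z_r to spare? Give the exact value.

at the boundary: (1/10)·v² + (6/25)·v + (-481/1000) = 0
  disc = (6/25)² − 4·(1/10)·(-481/1000) = 1/4 ; √disc = 1/2
  v_R = (−(6/25) + 1/2) / (2·(1/10)) = 13/10 m/s
check:
T_s = v_R/a_R = (13/10)/5 = 0.2600 s
reaction-phase robot travel = 1.3000·0.0400 = 0.0520 m
robot covers 1.3000·0.2600 − ½·5.0000·0.2600² = 0.1690 m while stopping
person approaches 1.0000·(0.0400+0.2600) = 0.3000 m
margins: 0.1000+0.0800+0.0500 = 0.2300 m
sum ≈ 0.0520+0.1690+0.3000+0.2300 ≈ 0.7510 m = S ✓

v_R_max = 13/10 m/s = 1.3000 m/s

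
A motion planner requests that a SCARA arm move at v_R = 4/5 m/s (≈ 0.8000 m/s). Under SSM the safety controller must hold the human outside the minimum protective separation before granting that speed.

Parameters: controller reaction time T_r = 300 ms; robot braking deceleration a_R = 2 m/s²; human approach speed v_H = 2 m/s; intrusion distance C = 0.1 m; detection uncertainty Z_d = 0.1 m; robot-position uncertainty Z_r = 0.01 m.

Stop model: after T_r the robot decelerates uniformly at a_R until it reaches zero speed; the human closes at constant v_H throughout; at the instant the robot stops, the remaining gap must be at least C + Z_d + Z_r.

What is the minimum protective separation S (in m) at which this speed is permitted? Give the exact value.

braking lasts T_s = (4/5)/2 = 0.4000 s
reaction-phase robot travel = 0.8000·0.3000 = 0.2400 m
braking distance = 0.8000²/(2·2.0000) = 0.1600 m
human over T_r+T_s: 2.0000·(0.3000+0.4000) = 1.4000 m
C+Z_d+Z_r = 0.1000+0.1000+0.0100 = 0.2100 m
S_min ≈ 0.2400+0.1600+1.4000+0.2100  ⇒  S_min = 201/100 m

S_min = 201/100 m = 2.0100 m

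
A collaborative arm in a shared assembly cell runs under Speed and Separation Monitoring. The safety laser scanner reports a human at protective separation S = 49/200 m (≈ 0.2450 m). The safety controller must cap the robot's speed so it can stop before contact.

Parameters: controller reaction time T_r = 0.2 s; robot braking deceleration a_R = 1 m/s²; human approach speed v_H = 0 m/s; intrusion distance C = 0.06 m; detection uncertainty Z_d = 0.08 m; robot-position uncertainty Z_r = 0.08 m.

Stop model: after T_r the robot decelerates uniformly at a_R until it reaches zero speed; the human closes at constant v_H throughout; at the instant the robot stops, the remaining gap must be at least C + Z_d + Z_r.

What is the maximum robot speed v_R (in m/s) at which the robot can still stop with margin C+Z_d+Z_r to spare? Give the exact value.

v_R_max = 1/10 m/s = 0.1000 m/s

collect terms ⇒ (1/2)·v_R² + (1/5)·v_R + (-1/40) = 0
  disc = (1/5)² − 4·(1/2)·(-1/40) = 9/100 ; √disc = 3/10
  v_R = (−(1/5) + 3/10) / (2·(1/2)) = 1/10 m/s
check:
T_s = v_R/a_R = (1/10)/1 = 0.1000 s
robot in T_r: 0.1000·0.2000 = 0.0200 m
robot under decel: 0.1000²/(2·1.0000) = 0.0050 m
person approaches 0.0000·(0.2000+0.1000) = 0.0000 m
residual clearance needed = 0.0600+0.0800+0.0800 = 0.2200 m
sum ≈ 0.0200+0.0050+0.0000+0.2200 ≈ 0.2450 m = S ✓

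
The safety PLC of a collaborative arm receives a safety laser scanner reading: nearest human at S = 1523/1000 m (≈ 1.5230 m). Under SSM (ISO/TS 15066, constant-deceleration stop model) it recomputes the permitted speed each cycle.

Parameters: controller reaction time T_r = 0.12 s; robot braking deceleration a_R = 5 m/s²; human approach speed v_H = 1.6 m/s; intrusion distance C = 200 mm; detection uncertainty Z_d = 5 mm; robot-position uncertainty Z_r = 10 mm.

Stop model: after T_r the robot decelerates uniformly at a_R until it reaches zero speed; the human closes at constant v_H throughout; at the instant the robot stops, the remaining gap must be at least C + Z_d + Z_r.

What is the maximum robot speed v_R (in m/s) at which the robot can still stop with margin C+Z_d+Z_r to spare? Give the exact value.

quadratic (1/10)·v² + (11/25)·v + (-279/250) = 0
  disc = (11/25)² − 4·(1/10)·(-279/250) = 16/25 ; √disc = 4/5
  v_R = (−(11/25) + 4/5) / (2·(1/10)) = 9/5 m/s
check:
braking lasts T_s = (9/5)/5 = 0.3600 s
reaction-phase robot travel = 1.8000·0.1200 = 0.2160 m
braking distance = 1.8000²/(2·5.0000) = 0.3240 m
person approaches 1.6000·(0.1200+0.3600) = 0.7680 m
C+Z_d+Z_r = 0.2000+0.0050+0.0100 = 0.2150 m
sum ≈ 0.2160+0.3240+0.7680+0.2150 ≈ 1.5230 m = S ✓

v_R_max = 9/5 m/s = 1.8000 m/s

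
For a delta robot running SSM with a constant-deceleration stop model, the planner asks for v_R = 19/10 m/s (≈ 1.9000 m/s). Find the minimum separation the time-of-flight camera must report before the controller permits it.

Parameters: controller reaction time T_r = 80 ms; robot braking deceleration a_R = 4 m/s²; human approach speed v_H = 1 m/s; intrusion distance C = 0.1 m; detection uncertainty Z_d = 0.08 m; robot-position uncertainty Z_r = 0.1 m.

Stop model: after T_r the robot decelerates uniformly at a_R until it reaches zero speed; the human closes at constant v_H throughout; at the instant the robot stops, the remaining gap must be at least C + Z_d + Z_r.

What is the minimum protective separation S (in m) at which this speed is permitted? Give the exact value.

S_min = 5753/4000 m = 1.4383 m

stop time T_s = (19/10)/4 = 0.4750 s
robot in T_r: 1.9000·0.0800 = 0.1520 m
braking distance = 1.9000²/(2·4.0000) = 0.4512 m
human closes 1.0000·0.5550 = 0.5550 m
margins: 0.1000+0.0800+0.1000 = 0.2800 m
S_min ≈ 0.1520+0.4512+0.5550+0.2800  ⇒  S_min = 5753/4000 m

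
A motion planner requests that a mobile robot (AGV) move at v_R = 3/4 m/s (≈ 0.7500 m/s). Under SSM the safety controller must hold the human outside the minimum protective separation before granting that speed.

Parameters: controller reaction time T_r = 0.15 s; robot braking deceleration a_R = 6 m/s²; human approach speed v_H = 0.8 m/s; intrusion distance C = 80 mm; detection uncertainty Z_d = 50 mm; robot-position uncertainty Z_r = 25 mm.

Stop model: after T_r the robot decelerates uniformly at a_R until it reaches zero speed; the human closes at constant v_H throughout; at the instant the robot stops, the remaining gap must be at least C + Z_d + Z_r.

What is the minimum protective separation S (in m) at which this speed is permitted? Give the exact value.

S_min = 171/320 m = 0.5344 m

T_s = v_R/a_R = (3/4)/6 = 0.1250 s
reaction-phase robot travel = 0.7500·0.1500 = 0.1125 m
robot under decel: 0.7500²/(2·6.0000) = 0.0469 m
human closes 0.8000·0.2750 = 0.2200 m
margins: 0.0800+0.0500+0.0250 = 0.1550 m
S_min ≈ 0.1125+0.0469+0.2200+0.1550  ⇒  S_min = 171/320 m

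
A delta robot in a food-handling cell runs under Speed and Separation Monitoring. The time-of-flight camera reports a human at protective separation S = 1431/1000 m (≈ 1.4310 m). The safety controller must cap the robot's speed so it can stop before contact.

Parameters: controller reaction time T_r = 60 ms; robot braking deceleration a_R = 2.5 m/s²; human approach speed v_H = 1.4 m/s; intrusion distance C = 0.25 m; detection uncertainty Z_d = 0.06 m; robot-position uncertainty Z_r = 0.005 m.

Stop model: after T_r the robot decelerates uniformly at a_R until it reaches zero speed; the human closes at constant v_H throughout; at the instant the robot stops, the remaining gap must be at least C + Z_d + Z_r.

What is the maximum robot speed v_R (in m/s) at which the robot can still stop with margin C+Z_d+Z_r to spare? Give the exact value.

collect terms ⇒ (1/5)·v_R² + (31/50)·v_R + (-129/125) = 0
  disc = (31/50)² − 4·(1/5)·(-129/125) = 121/100 ; √disc = 11/10
  v_R = (−(31/50) + 11/10) / (2·(1/5)) = 6/5 m/s
check:
braking lasts T_s = (6/5)/(5/2) = 0.4800 s
robot covers v_R·T_r = 1.2000·0.0600 = 0.0720 m before braking
braking distance = 1.2000²/(2·2.5000) = 0.2880 m
person approaches 1.4000·(0.0600+0.4800) = 0.7560 m
residual clearance needed = 0.2500+0.0600+0.0050 = 0.3150 m
sum ≈ 0.0720+0.2880+0.7560+0.3150 ≈ 1.4310 m = S ✓

v_R_max = 6/5 m/s = 1.2000 m/s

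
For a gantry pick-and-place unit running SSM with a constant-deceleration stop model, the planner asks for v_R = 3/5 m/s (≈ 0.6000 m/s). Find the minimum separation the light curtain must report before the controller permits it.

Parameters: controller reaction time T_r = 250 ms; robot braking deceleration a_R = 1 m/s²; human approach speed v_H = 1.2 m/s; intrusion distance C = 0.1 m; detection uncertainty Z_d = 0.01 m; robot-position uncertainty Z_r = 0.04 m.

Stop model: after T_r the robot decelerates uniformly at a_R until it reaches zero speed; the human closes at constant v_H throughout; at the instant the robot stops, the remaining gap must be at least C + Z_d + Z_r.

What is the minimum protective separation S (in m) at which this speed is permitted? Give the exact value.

S_min = 3/2 m = 1.5000 m

stop time T_s = (3/5)/1 = 0.6000 s
robot in T_r: 0.6000·0.2500 = 0.1500 m
robot covers 0.6000·0.6000 − ½·1.0000·0.6000² = 0.1800 m while stopping
human closes 1.2000·0.8500 = 1.0200 m
margins: 0.1000+0.0100+0.0400 = 0.1500 m
S_min ≈ 0.1500+0.1800+1.0200+0.1500  ⇒  S_min = 3/2 m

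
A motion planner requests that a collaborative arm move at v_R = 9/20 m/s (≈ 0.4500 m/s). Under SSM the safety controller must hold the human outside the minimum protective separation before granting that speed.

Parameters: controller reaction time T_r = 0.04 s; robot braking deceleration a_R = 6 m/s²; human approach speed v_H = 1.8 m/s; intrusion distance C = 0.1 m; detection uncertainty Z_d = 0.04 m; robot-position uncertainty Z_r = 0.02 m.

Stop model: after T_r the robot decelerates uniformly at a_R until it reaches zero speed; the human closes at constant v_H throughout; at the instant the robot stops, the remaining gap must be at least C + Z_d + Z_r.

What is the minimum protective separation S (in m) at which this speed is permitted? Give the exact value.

S_min = 643/1600 m = 0.4019 m

T_s = v_R/a_R = (9/20)/6 = 0.0750 s
reaction-phase robot travel = 0.4500·0.0400 = 0.0180 m
robot under decel: 0.4500²/(2·6.0000) = 0.0169 m
human closes 1.8000·0.1150 = 0.2070 m
residual clearance needed = 0.1000+0.0400+0.0200 = 0.1600 m
S_min ≈ 0.0180+0.0169+0.2070+0.1600  ⇒  S_min = 643/1600 m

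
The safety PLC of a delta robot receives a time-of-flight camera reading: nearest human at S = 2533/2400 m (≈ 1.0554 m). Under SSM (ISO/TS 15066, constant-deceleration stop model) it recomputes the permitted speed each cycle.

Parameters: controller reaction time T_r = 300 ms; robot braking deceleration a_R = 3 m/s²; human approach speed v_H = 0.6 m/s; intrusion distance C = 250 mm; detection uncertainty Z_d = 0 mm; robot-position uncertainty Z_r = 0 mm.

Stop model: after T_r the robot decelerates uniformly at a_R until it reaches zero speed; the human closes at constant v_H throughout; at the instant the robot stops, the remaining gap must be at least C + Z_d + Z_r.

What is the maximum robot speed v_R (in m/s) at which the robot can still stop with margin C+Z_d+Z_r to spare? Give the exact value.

v_R_max = 19/20 m/s = 0.9500 m/s

quadratic (1/6)·v² + (1/2)·v + (-1501/2400) = 0
  disc = (1/2)² − 4·(1/6)·(-1501/2400) = 2401/3600 ; √disc = 49/60
  v_R = (−(1/2) + 49/60) / (2·(1/6)) = 19/20 m/s
check:
T_s = v_R/a_R = (19/20)/3 = 0.3167 s
robot in T_r: 0.9500·0.3000 = 0.2850 m
robot under decel: 0.9500²/(2·3.0000) = 0.1504 m
person approaches 0.6000·(0.3000+0.3167) = 0.3700 m
residual clearance needed = 0.2500+0.0000+0.0000 = 0.2500 m
sum ≈ 0.2850+0.1504+0.3700+0.2500 ≈ 1.0554 m = S ✓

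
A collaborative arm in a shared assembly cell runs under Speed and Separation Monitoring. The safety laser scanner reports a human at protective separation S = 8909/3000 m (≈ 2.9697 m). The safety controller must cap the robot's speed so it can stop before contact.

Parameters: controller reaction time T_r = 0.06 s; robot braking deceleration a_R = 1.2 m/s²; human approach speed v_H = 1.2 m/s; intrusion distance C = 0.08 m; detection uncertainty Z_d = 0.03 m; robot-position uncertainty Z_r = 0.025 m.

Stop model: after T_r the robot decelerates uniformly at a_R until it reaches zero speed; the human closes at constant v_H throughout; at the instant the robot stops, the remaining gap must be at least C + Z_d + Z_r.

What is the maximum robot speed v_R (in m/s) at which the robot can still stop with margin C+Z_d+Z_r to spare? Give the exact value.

quadratic (5/12)·v² + (53/50)·v + (-1036/375) = 0
  disc = (53/50)² − 4·(5/12)·(-1036/375) = 128881/22500 ; √disc = 359/150
  v_R = (−(53/50) + 359/150) / (2·(5/12)) = 8/5 m/s
check:
stop time T_s = (8/5)/(6/5) = 1.3333 s
robot covers v_R·T_r = 1.6000·0.0600 = 0.0960 m before braking
braking distance = 1.6000²/(2·1.2000) = 1.0667 m
person approaches 1.2000·(0.0600+1.3333) = 1.6720 m
margins: 0.0800+0.0300+0.0250 = 0.1350 m
sum ≈ 0.0960+1.0667+1.6720+0.1350 ≈ 2.9697 m = S ✓

v_R_max = 8/5 m/s = 1.6000 m/s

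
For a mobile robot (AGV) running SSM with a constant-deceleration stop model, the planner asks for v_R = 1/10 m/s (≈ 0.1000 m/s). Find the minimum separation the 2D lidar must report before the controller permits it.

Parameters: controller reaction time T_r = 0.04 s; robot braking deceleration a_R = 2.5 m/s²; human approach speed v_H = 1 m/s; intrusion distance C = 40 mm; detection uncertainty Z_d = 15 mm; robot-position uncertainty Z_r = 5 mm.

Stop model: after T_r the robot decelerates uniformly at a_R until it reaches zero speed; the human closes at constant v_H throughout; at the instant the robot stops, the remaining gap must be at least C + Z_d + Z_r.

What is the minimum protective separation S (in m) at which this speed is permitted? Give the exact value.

braking lasts T_s = (1/10)/(5/2) = 0.0400 s
robot covers v_R·T_r = 0.1000·0.0400 = 0.0040 m before braking
braking distance = 0.1000²/(2·2.5000) = 0.0020 m
human over T_r+T_s: 1.0000·(0.0400+0.0400) = 0.0800 m
margins: 0.0400+0.0150+0.0050 = 0.0600 m
S_min ≈ 0.0040+0.0020+0.0800+0.0600  ⇒  S_min = 73/500 m

S_min = 73/500 m = 0.1460 m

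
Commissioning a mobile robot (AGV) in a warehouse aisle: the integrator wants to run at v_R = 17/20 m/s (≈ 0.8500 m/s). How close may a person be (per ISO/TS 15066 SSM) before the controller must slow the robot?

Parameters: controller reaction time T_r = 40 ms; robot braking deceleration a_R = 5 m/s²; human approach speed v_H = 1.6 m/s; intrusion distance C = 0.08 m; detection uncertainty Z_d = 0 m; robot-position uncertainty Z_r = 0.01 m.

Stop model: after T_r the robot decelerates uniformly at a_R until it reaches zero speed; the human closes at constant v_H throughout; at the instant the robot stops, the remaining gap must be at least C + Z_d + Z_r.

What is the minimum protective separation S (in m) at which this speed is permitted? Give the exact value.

S_min = 2129/4000 m = 0.5323 m

stop time T_s = (17/20)/5 = 0.1700 s
robot covers v_R·T_r = 0.8500·0.0400 = 0.0340 m before braking
braking distance = 0.8500²/(2·5.0000) = 0.0722 m
human over T_r+T_s: 1.6000·(0.0400+0.1700) = 0.3360 m
margins: 0.0800+0.0000+0.0100 = 0.0900 m
S_min ≈ 0.0340+0.0722+0.3360+0.0900  ⇒  S_min = 2129/4000 m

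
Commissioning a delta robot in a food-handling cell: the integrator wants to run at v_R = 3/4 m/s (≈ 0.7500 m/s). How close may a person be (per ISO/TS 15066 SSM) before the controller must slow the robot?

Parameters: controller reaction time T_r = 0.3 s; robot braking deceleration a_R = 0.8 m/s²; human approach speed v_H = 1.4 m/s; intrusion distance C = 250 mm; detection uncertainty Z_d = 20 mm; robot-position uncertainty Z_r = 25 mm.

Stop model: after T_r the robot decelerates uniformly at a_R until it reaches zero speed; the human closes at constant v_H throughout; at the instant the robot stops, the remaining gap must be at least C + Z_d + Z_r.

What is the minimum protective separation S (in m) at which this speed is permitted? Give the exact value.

S_min = 8333/3200 m = 2.6041 m

stop time T_s = (3/4)/(4/5) = 0.9375 s
reaction-phase robot travel = 0.7500·0.3000 = 0.2250 m
robot under decel: 0.7500²/(2·0.8000) = 0.3516 m
human closes 1.4000·1.2375 = 1.7325 m
margins: 0.2500+0.0200+0.0250 = 0.2950 m
S_min ≈ 0.2250+0.3516+1.7325+0.2950  ⇒  S_min = 8333/3200 m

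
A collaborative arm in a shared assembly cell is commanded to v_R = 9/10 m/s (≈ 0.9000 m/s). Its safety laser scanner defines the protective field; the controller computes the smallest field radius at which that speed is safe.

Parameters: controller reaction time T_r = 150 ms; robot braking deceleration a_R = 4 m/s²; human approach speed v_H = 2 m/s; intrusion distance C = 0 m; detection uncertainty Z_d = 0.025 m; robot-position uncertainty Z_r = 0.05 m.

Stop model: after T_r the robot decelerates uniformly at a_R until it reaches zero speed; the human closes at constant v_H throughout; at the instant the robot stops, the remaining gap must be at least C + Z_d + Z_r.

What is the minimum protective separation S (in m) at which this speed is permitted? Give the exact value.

T_s = v_R/a_R = (9/10)/4 = 0.2250 s
robot covers v_R·T_r = 0.9000·0.1500 = 0.1350 m before braking
braking distance = 0.9000²/(2·4.0000) = 0.1013 m
human over T_r+T_s: 2.0000·(0.1500+0.2250) = 0.7500 m
margins: 0.0000+0.0250+0.0500 = 0.0750 m
S_min ≈ 0.1350+0.1013+0.7500+0.0750  ⇒  S_min = 849/800 m

S_min = 849/800 m = 1.0613 m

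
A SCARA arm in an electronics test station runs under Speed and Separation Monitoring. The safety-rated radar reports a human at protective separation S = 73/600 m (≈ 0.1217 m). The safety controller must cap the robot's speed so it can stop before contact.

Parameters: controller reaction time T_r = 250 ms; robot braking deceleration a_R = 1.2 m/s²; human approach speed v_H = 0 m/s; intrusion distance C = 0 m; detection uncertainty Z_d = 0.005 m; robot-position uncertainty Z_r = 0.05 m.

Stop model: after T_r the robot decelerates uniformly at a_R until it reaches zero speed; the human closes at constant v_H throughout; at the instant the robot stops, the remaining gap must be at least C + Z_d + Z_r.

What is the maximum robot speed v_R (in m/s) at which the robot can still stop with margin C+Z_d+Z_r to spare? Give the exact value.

v_R_max = 1/5 m/s = 0.2000 m/s

quadratic (5/12)·v² + (1/4)·v + (-1/15) = 0
  disc = (1/4)² − 4·(5/12)·(-1/15) = 25/144 ; √disc = 5/12
  v_R = (−(1/4) + 5/12) / (2·(5/12)) = 1/5 m/s
check:
braking lasts T_s = (1/5)/(6/5) = 0.1667 s
robot in T_r: 0.2000·0.2500 = 0.0500 m
robot under decel: 0.2000²/(2·1.2000) = 0.0167 m
human closes 0.0000·0.4167 = 0.0000 m
C+Z_d+Z_r = 0.0000+0.0050+0.0500 = 0.0550 m
sum ≈ 0.0500+0.0167+0.0000+0.0550 ≈ 0.1217 m = S ✓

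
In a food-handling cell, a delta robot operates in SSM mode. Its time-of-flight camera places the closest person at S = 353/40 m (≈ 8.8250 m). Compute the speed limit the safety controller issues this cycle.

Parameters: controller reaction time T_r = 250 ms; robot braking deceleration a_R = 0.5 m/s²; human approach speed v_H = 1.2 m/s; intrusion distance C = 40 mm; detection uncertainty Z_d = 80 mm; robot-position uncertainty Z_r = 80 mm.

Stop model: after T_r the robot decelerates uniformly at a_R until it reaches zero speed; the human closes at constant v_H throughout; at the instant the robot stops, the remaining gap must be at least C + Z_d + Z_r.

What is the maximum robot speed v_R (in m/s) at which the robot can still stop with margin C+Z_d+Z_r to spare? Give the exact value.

quadratic (1)·v² + (53/20)·v + (-333/40) = 0
  disc = (53/20)² − 4·(1)·(-333/40) = 16129/400 ; √disc = 127/20
  v_R = (−(53/20) + 127/20) / (2·(1)) = 37/20 m/s
check:
braking lasts T_s = (37/20)/(1/2) = 3.7000 s
reaction-phase robot travel = 1.8500·0.2500 = 0.4625 m
robot covers 1.8500·3.7000 − ½·0.5000·3.7000² = 3.4225 m while stopping
human closes 1.2000·3.9500 = 4.7400 m
residual clearance needed = 0.0400+0.0800+0.0800 = 0.2000 m
sum ≈ 0.4625+3.4225+4.7400+0.2000 ≈ 8.8250 m = S ✓

v_R_max = 37/20 m/s = 1.8500 m/s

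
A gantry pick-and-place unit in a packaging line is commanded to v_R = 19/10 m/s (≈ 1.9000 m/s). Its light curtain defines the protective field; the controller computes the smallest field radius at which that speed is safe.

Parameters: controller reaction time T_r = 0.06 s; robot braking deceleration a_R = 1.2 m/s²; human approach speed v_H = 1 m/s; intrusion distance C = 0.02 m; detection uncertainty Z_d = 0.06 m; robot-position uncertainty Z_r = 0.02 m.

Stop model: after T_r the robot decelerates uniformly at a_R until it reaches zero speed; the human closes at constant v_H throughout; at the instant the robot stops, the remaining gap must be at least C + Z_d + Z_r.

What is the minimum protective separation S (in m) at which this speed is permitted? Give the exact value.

S_min = 6723/2000 m = 3.3615 m

braking lasts T_s = (19/10)/(6/5) = 1.5833 s
reaction-phase robot travel = 1.9000·0.0600 = 0.1140 m
braking distance = 1.9000²/(2·1.2000) = 1.5042 m
human closes 1.0000·1.6433 = 1.6433 m
C+Z_d+Z_r = 0.0200+0.0600+0.0200 = 0.1000 m
S_min ≈ 0.1140+1.5042+1.6433+0.1000  ⇒  S_min = 6723/2000 m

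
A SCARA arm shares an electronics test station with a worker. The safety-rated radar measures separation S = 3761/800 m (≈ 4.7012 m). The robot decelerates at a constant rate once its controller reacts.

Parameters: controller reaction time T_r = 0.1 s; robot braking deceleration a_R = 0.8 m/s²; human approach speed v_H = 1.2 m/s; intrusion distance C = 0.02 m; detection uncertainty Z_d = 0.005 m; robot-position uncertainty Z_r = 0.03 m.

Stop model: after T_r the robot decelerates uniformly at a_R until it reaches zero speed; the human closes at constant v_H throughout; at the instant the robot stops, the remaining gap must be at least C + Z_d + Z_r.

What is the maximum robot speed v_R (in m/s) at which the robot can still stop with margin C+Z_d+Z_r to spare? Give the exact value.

quadratic (5/8)·v² + (8/5)·v + (-3621/800) = 0
  disc = (8/5)² − 4·(5/8)·(-3621/800) = 22201/1600 ; √disc = 149/40
  v_R = (−(8/5) + 149/40) / (2·(5/8)) = 17/10 m/s
check:
T_s = v_R/a_R = (17/10)/(4/5) = 2.1250 s
robot in T_r: 1.7000·0.1000 = 0.1700 m
robot covers 1.7000·2.1250 − ½·0.8000·2.1250² = 1.8062 m while stopping
person approaches 1.2000·(0.1000+2.1250) = 2.6700 m
residual clearance needed = 0.0200+0.0050+0.0300 = 0.0550 m
sum ≈ 0.1700+1.8062+2.6700+0.0550 ≈ 4.7012 m = S ✓

v_R_max = 17/10 m/s = 1.7000 m/s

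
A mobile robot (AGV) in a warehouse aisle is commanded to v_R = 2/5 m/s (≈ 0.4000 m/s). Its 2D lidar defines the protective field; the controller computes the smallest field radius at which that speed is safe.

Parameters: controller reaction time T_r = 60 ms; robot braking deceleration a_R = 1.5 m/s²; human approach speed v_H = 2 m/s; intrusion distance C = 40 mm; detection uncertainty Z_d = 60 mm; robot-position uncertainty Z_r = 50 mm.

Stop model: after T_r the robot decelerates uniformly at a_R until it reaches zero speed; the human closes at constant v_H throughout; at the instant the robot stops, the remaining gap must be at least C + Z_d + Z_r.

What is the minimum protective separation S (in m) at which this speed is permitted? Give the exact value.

S_min = 1321/1500 m = 0.8807 m

T_s = v_R/a_R = (2/5)/(3/2) = 0.2667 s
robot in T_r: 0.4000·0.0600 = 0.0240 m
robot under decel: 0.4000²/(2·1.5000) = 0.0533 m
human closes 2.0000·0.3267 = 0.6533 m
residual clearance needed = 0.0400+0.0600+0.0500 = 0.1500 m
S_min ≈ 0.0240+0.0533+0.6533+0.1500  ⇒  S_min = 1321/1500 m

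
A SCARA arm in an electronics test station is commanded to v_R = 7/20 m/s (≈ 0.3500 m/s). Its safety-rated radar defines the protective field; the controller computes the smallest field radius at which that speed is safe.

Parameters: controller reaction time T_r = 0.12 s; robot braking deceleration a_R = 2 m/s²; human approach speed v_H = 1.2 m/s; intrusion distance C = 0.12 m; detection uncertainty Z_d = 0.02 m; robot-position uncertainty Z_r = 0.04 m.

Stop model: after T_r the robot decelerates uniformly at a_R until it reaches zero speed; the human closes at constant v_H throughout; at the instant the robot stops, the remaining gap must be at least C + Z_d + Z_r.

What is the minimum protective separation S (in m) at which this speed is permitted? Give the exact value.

S_min = 4853/8000 m = 0.6066 m

T_s = v_R/a_R = (7/20)/2 = 0.1750 s
reaction-phase robot travel = 0.3500·0.1200 = 0.0420 m
robot under decel: 0.3500²/(2·2.0000) = 0.0306 m
person approaches 1.2000·(0.1200+0.1750) = 0.3540 m
margins: 0.1200+0.0200+0.0400 = 0.1800 m
S_min ≈ 0.0420+0.0306+0.3540+0.1800  ⇒  S_min = 4853/8000 m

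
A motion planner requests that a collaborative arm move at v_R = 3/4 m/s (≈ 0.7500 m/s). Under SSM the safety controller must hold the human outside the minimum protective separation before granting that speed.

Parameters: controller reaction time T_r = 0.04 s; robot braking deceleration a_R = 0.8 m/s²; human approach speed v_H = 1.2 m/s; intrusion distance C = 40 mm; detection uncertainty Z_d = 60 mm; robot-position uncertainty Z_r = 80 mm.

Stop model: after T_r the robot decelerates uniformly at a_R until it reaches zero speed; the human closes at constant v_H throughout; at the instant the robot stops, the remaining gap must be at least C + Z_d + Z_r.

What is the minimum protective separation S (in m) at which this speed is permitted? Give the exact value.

T_s = v_R/a_R = (3/4)/(4/5) = 0.9375 s
reaction-phase robot travel = 0.7500·0.0400 = 0.0300 m
braking distance = 0.7500²/(2·0.8000) = 0.3516 m
human closes 1.2000·0.9775 = 1.1730 m
margins: 0.0400+0.0600+0.0800 = 0.1800 m
S_min ≈ 0.0300+0.3516+1.1730+0.1800  ⇒  S_min = 27753/16000 m

S_min = 27753/16000 m = 1.7346 m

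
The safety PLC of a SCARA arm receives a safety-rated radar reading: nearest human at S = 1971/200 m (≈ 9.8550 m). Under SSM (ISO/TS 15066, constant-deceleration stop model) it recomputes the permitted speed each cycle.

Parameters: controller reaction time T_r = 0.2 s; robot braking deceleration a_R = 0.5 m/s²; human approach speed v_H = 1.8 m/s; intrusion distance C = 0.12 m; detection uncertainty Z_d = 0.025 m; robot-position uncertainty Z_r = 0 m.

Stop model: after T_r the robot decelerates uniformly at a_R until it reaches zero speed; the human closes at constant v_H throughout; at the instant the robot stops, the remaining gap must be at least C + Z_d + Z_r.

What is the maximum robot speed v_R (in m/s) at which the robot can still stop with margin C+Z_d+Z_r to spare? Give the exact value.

v_R_max = 17/10 m/s = 1.7000 m/s

quadratic (1)·v² + (19/5)·v + (-187/20) = 0
  disc = (19/5)² − 4·(1)·(-187/20) = 1296/25 ; √disc = 36/5
  v_R = (−(19/5) + 36/5) / (2·(1)) = 17/10 m/s
check:
braking lasts T_s = (17/10)/(1/2) = 3.4000 s
robot covers v_R·T_r = 1.7000·0.2000 = 0.3400 m before braking
braking distance = 1.7000²/(2·0.5000) = 2.8900 m
human closes 1.8000·3.6000 = 6.4800 m
margins: 0.1200+0.0250+0.0000 = 0.1450 m
sum ≈ 0.3400+2.8900+6.4800+0.1450 ≈ 9.8550 m = S ✓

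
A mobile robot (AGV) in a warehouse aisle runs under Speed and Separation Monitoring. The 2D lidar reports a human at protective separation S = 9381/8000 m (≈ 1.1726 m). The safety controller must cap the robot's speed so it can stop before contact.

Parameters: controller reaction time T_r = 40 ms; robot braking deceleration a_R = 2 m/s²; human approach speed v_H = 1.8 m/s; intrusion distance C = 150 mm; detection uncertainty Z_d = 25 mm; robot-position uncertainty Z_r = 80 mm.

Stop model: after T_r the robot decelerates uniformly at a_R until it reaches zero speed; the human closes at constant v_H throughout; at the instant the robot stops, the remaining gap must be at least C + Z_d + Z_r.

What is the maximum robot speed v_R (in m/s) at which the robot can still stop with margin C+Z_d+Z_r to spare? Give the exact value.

quadratic (1/4)·v² + (47/50)·v + (-1353/1600) = 0
  disc = (47/50)² − 4·(1/4)·(-1353/1600) = 69169/40000 ; √disc = 263/200
  v_R = (−(47/50) + 263/200) / (2·(1/4)) = 3/4 m/s
check:
braking lasts T_s = (3/4)/2 = 0.3750 s
reaction-phase robot travel = 0.7500·0.0400 = 0.0300 m
robot covers 0.7500·0.3750 − ½·2.0000·0.3750² = 0.1406 m while stopping
human closes 1.8000·0.4150 = 0.7470 m
residual clearance needed = 0.1500+0.0250+0.0800 = 0.2550 m
sum ≈ 0.0300+0.1406+0.7470+0.2550 ≈ 1.1726 m = S ✓

v_R_max = 3/4 m/s = 0.7500 m/s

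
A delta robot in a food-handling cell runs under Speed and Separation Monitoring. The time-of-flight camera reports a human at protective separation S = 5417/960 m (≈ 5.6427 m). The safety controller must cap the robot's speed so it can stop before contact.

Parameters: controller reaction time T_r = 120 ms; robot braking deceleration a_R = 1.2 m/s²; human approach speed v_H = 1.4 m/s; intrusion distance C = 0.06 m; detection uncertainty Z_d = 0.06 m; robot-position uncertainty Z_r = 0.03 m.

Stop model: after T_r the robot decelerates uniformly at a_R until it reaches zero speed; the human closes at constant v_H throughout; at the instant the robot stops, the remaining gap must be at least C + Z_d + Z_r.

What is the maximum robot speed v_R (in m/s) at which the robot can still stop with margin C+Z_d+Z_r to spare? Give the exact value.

collect terms ⇒ (5/12)·v_R² + (193/150)·v_R + (-127793/24000) = 0
  disc = (193/150)² − 4·(5/12)·(-127793/24000) = 421201/40000 ; √disc = 649/200
  v_R = (−(193/150) + 649/200) / (2·(5/12)) = 47/20 m/s
check:
braking lasts T_s = (47/20)/(6/5) = 1.9583 s
robot in T_r: 2.3500·0.1200 = 0.2820 m
robot under decel: 2.3500²/(2·1.2000) = 2.3010 m
person approaches 1.4000·(0.1200+1.9583) = 2.9097 m
margins: 0.0600+0.0600+0.0300 = 0.1500 m
sum ≈ 0.2820+2.3010+2.9097+0.1500 ≈ 5.6427 m = S ✓

v_R_max = 47/20 m/s = 2.3500 m/s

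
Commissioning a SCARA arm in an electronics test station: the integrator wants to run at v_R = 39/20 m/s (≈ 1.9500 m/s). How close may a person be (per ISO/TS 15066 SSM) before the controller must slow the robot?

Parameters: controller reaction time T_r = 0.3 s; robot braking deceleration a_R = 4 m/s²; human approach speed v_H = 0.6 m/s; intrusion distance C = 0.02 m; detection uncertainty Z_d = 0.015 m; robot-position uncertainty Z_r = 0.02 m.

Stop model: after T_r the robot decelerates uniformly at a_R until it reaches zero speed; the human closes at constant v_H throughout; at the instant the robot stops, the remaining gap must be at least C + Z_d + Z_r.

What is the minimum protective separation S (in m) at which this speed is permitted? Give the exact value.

braking lasts T_s = (39/20)/4 = 0.4875 s
robot covers v_R·T_r = 1.9500·0.3000 = 0.5850 m before braking
robot covers 1.9500·0.4875 − ½·4.0000·0.4875² = 0.4753 m while stopping
human over T_r+T_s: 0.6000·(0.3000+0.4875) = 0.4725 m
margins: 0.0200+0.0150+0.0200 = 0.0550 m
S_min ≈ 0.5850+0.4753+0.4725+0.0550  ⇒  S_min = 5081/3200 m

S_min = 5081/3200 m = 1.5878 m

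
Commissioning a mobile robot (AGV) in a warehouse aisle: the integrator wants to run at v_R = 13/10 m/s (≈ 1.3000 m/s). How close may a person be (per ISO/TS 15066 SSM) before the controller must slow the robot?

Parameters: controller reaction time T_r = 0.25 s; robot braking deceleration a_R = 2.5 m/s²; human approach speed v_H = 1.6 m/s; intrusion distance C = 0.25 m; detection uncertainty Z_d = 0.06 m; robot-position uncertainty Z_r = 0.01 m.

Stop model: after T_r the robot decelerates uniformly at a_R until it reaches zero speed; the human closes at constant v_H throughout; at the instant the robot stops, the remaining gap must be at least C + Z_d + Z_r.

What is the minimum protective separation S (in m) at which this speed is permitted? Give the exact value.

S_min = 443/200 m = 2.2150 m

stop time T_s = (13/10)/(5/2) = 0.5200 s
robot in T_r: 1.3000·0.2500 = 0.3250 m
robot covers 1.3000·0.5200 − ½·2.5000·0.5200² = 0.3380 m while stopping
human over T_r+T_s: 1.6000·(0.2500+0.5200) = 1.2320 m
C+Z_d+Z_r = 0.2500+0.0600+0.0100 = 0.3200 m
S_min ≈ 0.3250+0.3380+1.2320+0.3200  ⇒  S_min = 443/200 m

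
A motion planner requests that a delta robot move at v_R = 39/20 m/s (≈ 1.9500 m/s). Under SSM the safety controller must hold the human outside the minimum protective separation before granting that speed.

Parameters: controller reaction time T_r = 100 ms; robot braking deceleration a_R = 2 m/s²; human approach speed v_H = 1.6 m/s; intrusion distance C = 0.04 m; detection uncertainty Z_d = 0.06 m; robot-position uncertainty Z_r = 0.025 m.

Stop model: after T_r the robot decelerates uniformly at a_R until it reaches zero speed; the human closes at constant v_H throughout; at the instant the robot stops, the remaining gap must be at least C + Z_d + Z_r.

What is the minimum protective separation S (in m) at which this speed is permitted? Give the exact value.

S_min = 957/320 m = 2.9906 m

stop time T_s = (39/20)/2 = 0.9750 s
robot in T_r: 1.9500·0.1000 = 0.1950 m
robot under decel: 1.9500²/(2·2.0000) = 0.9506 m
human closes 1.6000·1.0750 = 1.7200 m
margins: 0.0400+0.0600+0.0250 = 0.1250 m
S_min ≈ 0.1950+0.9506+1.7200+0.1250  ⇒  S_min = 957/320 m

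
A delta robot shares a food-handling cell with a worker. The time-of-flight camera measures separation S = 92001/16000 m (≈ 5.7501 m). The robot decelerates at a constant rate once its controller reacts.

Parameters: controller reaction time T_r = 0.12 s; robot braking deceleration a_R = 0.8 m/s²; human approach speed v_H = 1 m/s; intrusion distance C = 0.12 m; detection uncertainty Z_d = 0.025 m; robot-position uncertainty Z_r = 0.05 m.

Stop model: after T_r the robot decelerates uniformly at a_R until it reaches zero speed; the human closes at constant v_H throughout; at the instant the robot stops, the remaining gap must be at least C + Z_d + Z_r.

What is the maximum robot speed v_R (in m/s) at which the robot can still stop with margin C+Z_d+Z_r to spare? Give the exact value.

v_R_max = 41/20 m/s = 2.0500 m/s

quadratic (5/8)·v² + (137/100)·v + (-86961/16000) = 0
  disc = (137/100)² − 4·(5/8)·(-86961/16000) = 2474329/160000 ; √disc = 1573/400
  v_R = (−(137/100) + 1573/400) / (2·(5/8)) = 41/20 m/s
check:
braking lasts T_s = (41/20)/(4/5) = 2.5625 s
robot covers v_R·T_r = 2.0500·0.1200 = 0.2460 m before braking
robot under decel: 2.0500²/(2·0.8000) = 2.6266 m
person approaches 1.0000·(0.1200+2.5625) = 2.6825 m
margins: 0.1200+0.0250+0.0500 = 0.1950 m
sum ≈ 0.2460+2.6266+2.6825+0.1950 ≈ 5.7501 m = S ✓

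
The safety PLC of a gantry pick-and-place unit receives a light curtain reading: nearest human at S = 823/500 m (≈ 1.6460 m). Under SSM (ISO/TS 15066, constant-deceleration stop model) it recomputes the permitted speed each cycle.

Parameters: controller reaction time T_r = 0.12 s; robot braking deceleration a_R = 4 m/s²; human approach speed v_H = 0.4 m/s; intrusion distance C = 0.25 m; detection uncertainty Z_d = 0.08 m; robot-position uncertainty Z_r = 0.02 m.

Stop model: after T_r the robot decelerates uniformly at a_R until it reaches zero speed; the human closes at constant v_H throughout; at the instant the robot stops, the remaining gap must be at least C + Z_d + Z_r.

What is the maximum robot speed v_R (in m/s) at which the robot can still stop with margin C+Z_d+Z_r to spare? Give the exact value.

v_R_max = 12/5 m/s = 2.4000 m/s

collect terms ⇒ (1/8)·v_R² + (11/50)·v_R + (-156/125) = 0
  disc = (11/50)² − 4·(1/8)·(-156/125) = 1681/2500 ; √disc = 41/50
  v_R = (−(11/50) + 41/50) / (2·(1/8)) = 12/5 m/s
check:
stop time T_s = (12/5)/4 = 0.6000 s
reaction-phase robot travel = 2.4000·0.1200 = 0.2880 m
robot covers 2.4000·0.6000 − ½·4.0000·0.6000² = 0.7200 m while stopping
human closes 0.4000·0.7200 = 0.2880 m
residual clearance needed = 0.2500+0.0800+0.0200 = 0.3500 m
sum ≈ 0.2880+0.7200+0.2880+0.3500 ≈ 1.6460 m = S ✓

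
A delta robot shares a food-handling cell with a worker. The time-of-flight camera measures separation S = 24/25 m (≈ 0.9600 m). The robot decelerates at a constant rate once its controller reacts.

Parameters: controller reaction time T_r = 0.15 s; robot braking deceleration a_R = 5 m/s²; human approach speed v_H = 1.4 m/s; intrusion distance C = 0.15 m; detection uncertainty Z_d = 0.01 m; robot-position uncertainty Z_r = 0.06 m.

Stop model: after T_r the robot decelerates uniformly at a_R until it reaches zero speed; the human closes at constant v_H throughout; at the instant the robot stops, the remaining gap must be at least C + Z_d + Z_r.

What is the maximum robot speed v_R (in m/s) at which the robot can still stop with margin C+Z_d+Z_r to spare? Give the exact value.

quadratic (1/10)·v² + (43/100)·v + (-53/100) = 0
  disc = (43/100)² − 4·(1/10)·(-53/100) = 3969/10000 ; √disc = 63/100
  v_R = (−(43/100) + 63/100) / (2·(1/10)) = 1 m/s
check:
T_s = v_R/a_R = 1/5 = 0.2000 s
robot covers v_R·T_r = 1.0000·0.1500 = 0.1500 m before braking
robot under decel: 1.0000²/(2·5.0000) = 0.1000 m
person approaches 1.4000·(0.1500+0.2000) = 0.4900 m
residual clearance needed = 0.1500+0.0100+0.0600 = 0.2200 m
sum ≈ 0.1500+0.1000+0.4900+0.2200 ≈ 0.9600 m = S ✓

v_R_max = 1 m/s = 1.0000 m/s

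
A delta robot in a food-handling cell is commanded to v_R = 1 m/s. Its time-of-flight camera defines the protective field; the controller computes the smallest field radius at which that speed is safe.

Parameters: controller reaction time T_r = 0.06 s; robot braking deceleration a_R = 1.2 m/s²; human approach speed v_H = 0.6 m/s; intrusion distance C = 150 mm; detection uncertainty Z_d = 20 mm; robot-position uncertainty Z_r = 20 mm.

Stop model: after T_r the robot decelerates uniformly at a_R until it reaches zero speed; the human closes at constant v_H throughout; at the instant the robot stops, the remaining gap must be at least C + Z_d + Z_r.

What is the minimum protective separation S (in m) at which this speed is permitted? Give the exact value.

braking lasts T_s = 1/(6/5) = 0.8333 s
robot covers v_R·T_r = 1.0000·0.0600 = 0.0600 m before braking
braking distance = 1.0000²/(2·1.2000) = 0.4167 m
person approaches 0.6000·(0.0600+0.8333) = 0.5360 m
residual clearance needed = 0.1500+0.0200+0.0200 = 0.1900 m
S_min ≈ 0.0600+0.4167+0.5360+0.1900  ⇒  S_min = 451/375 m

S_min = 451/375 m = 1.2027 m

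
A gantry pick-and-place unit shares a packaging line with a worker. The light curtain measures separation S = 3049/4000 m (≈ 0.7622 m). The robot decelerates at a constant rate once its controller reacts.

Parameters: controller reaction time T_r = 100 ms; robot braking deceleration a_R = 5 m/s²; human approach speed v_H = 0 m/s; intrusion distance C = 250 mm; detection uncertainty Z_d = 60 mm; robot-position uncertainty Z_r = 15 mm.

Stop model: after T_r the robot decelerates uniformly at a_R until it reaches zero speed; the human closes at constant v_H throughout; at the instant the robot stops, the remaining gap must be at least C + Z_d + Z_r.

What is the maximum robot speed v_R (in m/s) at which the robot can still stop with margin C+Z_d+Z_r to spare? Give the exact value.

v_R_max = 33/20 m/s = 1.6500 m/s

at the boundary: (1/10)·v² + (1/10)·v + (-1749/4000) = 0
  disc = (1/10)² − 4·(1/10)·(-1749/4000) = 1849/10000 ; √disc = 43/100
  v_R = (−(1/10) + 43/100) / (2·(1/10)) = 33/20 m/s
check:
braking lasts T_s = (33/20)/5 = 0.3300 s
reaction-phase robot travel = 1.6500·0.1000 = 0.1650 m
robot covers 1.6500·0.3300 − ½·5.0000·0.3300² = 0.2722 m while stopping
person approaches 0.0000·(0.1000+0.3300) = 0.0000 m
margins: 0.2500+0.0600+0.0150 = 0.3250 m
sum ≈ 0.1650+0.2722+0.0000+0.3250 ≈ 0.7622 m = S ✓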